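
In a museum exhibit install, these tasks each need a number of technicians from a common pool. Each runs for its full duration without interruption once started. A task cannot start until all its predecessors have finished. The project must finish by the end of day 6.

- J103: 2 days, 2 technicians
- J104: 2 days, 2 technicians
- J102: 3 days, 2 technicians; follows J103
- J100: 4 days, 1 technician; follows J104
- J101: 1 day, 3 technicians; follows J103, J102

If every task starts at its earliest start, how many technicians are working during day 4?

3

At early start, day 4 has: J102, J100.
Demand: 2 + 1 = 3.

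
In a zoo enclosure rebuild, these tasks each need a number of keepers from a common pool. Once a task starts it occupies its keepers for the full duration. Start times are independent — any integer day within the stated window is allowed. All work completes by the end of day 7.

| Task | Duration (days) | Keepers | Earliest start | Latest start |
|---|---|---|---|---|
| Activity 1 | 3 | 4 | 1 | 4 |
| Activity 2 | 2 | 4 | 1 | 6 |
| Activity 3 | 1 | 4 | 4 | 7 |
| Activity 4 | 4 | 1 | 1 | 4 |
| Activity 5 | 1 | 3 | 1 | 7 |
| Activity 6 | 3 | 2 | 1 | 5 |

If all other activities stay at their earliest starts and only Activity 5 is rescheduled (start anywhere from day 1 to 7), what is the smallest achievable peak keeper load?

Activity 5@1: d1:14  d2:11  d3:7  d4:5  d5:0  d6:0  d7:0 → peak 14
Activity 5@2: d1:11  d2:14  d3:7  d4:5  d5:0  d6:0  d7:0 → peak 14
Activity 5@3: d1:11  d2:11  d3:10  d4:5  d5:0  d6:0  d7:0 → peak 11
Activity 5@4: d1:11  d2:11  d3:7  d4:8  d5:0  d6:0  d7:0 → peak 11
Activity 5@5: d1:11  d2:11  d3:7  d4:5  d5:3  d6:0  d7:0 → peak 11
Activity 5@6: d1:11  d2:11  d3:7  d4:5  d5:0  d6:3  d7:0 → peak 11
Activity 5@7: d1:11  d2:11  d3:7  d4:5  d5:0  d6:0  d7:3 → peak 11
Best is Activity 5@3, peak 11.

11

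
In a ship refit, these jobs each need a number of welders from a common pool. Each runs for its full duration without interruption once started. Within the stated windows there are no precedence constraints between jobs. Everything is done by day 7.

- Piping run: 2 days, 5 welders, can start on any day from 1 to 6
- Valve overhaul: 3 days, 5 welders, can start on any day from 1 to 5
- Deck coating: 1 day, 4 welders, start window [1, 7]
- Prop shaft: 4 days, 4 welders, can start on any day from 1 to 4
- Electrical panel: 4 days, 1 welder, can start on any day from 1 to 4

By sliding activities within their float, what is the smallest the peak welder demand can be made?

Early-start (Piping run@1, Valve overhaul@1, Deck coating@1, Prop shaft@1, Electrical panel@1) gives peak 19: d1:19  d2:15  d3:10  d4:5  d5:0  d6:0  d7:0.
Shift Valve overhaul→5, Deck coating→3, Electrical panel→3.
Schedule Piping run@1, Valve overhaul@5, Deck coating@3, Prop shaft@1, Electrical panel@3: d1:9  d2:9  d3:9  d4:5  d5:6  d6:6  d7:5 — peak 9.

9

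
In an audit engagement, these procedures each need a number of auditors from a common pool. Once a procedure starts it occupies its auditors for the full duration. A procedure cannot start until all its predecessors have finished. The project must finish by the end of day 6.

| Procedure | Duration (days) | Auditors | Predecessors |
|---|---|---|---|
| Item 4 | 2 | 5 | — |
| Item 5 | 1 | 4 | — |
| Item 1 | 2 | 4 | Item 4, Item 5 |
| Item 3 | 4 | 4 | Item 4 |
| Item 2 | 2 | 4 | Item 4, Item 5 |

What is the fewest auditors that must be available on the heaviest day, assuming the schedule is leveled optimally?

Early-start (Item 4@1, Item 5@1, Item 1@3, Item 3@3, Item 2@3) gives peak 12: d1:9  d2:5  d3:12  d4:12  d5:4  d6:4.
Shift Item 2→5.
Schedule Item 4@1, Item 5@1, Item 1@3, Item 3@3, Item 2@5: d1:9  d2:5  d3:8  d4:8  d5:8  d6:8 — peak 9.
No arrangement of the 23 feasible schedules does better.

9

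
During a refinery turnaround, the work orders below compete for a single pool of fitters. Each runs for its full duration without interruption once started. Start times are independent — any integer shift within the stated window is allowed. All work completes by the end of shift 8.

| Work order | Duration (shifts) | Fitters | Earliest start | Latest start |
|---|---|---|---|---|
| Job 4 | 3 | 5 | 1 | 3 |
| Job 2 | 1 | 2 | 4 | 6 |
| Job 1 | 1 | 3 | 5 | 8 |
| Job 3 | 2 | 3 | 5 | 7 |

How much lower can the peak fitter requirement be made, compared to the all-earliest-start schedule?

Early-start peak: s1:5  s2:5  s3:5  s4:2  s5:6  s6:3  s7:0  s8:0 ⇒ 6.
Leveled (Job 4@1, Job 2@4, Job 1@5, Job 3@6): s1:5  s2:5  s3:5  s4:2  s5:3  s6:3  s7:3  s8:0 ⇒ 5.
Reduction 6 − 5 = 1.

1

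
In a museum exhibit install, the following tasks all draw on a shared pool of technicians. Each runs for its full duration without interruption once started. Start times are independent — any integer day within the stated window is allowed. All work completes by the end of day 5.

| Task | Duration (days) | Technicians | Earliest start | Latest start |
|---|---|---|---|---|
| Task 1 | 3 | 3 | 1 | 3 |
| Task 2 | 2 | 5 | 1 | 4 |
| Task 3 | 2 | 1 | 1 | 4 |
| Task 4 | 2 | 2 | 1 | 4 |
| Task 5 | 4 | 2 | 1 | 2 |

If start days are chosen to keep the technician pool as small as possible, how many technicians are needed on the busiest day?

8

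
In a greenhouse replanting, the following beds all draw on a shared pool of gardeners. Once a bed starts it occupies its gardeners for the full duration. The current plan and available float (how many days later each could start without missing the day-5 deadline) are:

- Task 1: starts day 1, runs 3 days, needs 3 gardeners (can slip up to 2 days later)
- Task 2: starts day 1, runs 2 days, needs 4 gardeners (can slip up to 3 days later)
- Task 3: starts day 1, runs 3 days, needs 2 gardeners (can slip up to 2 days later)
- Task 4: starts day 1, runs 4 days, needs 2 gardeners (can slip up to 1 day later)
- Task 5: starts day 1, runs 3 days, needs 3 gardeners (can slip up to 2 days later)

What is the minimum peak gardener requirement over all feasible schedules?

Early-start (Task 1@1, Task 2@1, Task 3@1, Task 4@1, Task 5@1) gives peak 14: d1:14  d2:14  d3:10  d4:2  d5:0.
Shift Task 3→3, Task 5→3.
Schedule Task 1@1, Task 2@1, Task 3@3, Task 4@1, Task 5@3: d1:9  d2:9  d3:10  d4:7  d5:5 — peak 10.

10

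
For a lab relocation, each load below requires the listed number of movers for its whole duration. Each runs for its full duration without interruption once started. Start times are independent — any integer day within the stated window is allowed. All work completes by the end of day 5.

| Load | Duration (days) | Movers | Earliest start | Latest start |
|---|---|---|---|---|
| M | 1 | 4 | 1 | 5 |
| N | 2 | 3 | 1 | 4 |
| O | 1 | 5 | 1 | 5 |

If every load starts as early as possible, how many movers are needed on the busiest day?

Early-start schedule: M@1, N@1, O@1.
Load per day: day 1: 12, day 2: 3, day 3: 0, day 4: 0, day 5: 0.
Peak is 12.

12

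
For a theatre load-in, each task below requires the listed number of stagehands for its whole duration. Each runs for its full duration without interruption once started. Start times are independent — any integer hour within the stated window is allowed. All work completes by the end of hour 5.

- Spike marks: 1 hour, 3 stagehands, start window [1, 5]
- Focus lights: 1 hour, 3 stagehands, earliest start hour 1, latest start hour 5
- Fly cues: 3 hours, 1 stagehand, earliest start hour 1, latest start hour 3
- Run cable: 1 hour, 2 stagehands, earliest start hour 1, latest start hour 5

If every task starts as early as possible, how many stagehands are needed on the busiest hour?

9

Early-start schedule: Spike marks@1, Focus lights@1, Fly cues@1, Run cable@1.
Load per hour: hour 1: 9, hour 2: 1, hour 3: 1, hour 4: 0, hour 5: 0.
Peak is 9.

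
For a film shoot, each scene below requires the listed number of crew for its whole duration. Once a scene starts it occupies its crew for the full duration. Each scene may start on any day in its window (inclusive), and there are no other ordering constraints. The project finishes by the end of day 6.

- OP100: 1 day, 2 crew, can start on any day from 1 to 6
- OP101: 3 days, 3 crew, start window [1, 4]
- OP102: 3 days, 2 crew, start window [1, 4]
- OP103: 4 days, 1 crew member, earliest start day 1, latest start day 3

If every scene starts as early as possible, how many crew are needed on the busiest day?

8

Early-start schedule: OP100@1, OP101@1, OP102@1, OP103@1.
Load per day: day 1: 8, day 2: 6, day 3: 6, day 4: 1, day 5: 0, day 6: 0.
Peak is 8.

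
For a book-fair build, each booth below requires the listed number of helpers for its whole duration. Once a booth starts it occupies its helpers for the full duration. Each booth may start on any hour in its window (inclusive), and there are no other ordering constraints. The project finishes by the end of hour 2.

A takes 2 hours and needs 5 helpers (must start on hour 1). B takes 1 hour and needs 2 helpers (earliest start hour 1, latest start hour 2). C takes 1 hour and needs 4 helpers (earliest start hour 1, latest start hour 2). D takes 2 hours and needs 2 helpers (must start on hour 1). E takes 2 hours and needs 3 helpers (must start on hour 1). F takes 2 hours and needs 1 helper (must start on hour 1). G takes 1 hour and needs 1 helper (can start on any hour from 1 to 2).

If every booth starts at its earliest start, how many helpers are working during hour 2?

11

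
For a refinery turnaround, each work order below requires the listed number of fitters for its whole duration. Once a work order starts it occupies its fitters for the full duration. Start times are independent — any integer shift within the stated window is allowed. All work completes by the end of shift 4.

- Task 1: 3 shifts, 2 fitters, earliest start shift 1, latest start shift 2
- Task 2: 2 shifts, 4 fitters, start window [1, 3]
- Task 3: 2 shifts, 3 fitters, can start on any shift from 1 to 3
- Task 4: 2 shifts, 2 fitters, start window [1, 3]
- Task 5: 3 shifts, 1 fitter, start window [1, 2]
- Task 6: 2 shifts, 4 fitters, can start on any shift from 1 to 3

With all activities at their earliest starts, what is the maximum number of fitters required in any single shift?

Early-start schedule: Task 1@1, Task 2@1, Task 3@1, Task 4@1, Task 5@1, Task 6@1.
Load per shift: shift 1: 16, shift 2: 16, shift 3: 3, shift 4: 0.
Peak is 16.

16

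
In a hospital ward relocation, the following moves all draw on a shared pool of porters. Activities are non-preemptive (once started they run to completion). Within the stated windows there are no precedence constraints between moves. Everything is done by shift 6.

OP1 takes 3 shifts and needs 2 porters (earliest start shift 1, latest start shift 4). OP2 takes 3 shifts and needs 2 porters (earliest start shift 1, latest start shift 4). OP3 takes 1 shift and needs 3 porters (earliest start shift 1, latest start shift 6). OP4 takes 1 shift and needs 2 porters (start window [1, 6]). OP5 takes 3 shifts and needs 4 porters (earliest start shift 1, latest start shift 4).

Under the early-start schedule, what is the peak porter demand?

13

Early-start schedule: OP1@1, OP2@1, OP3@1, OP4@1, OP5@1.
Load per shift: shift 1: 13, shift 2: 8, shift 3: 8, shift 4: 0, shift 5: 0, shift 6: 0.
Peak is 13.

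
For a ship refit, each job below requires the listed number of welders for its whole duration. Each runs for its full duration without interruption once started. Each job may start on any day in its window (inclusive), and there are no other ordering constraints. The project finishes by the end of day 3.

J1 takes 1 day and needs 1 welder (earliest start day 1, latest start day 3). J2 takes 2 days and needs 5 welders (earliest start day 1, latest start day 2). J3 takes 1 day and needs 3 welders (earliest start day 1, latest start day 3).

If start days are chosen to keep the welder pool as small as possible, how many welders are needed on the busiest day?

5

Early-start (J1@1, J2@1, J3@1) gives peak 9: d1:9  d2:5  d3:0.
Shift J2→2.
Schedule J1@1, J2@2, J3@1: d1:4  d2:5  d3:5 — peak 5.
Total welder-days = 14 over 3 days ⇒ peak ≥ ⌈14/3⌉ = 5, so 5 is optimal.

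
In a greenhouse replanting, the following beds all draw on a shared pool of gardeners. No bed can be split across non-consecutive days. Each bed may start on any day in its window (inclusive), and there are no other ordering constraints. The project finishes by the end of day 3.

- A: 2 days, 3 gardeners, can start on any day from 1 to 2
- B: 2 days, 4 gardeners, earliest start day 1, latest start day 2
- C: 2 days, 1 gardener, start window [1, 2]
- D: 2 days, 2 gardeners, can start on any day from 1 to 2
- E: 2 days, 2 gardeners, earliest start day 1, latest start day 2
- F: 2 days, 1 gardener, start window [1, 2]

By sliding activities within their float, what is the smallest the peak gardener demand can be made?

Schedule A@1, B@1, C@1, D@1, E@1, F@1: d1:13  d2:13  d3:0 — peak 13.

13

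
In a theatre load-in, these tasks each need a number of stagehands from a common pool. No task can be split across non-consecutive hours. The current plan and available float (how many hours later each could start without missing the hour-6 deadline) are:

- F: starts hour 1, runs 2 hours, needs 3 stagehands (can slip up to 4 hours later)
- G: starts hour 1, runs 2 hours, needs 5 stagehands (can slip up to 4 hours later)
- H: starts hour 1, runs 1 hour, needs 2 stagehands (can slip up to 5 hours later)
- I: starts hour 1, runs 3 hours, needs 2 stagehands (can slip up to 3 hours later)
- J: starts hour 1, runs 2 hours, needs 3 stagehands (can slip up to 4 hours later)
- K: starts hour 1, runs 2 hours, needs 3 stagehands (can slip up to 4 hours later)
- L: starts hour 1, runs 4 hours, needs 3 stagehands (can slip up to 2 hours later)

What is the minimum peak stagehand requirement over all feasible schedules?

8

Early-start (F@1, G@1, H@1, I@1, J@1, K@1, L@1) gives peak 21: h1:21  h2:19  h3:5  h4:3  h5:0  h6:0.
Shift H→3, I→4, J→3, K→5, L→3.
Schedule F@1, G@1, H@3, I@4, J@3, K@5, L@3: h1:8  h2:8  h3:8  h4:8  h5:8  h6:8 — peak 8.
Total stagehand-hours = 48 over 6 hours ⇒ peak ≥ ⌈48/6⌉ = 8, so 8 is optimal.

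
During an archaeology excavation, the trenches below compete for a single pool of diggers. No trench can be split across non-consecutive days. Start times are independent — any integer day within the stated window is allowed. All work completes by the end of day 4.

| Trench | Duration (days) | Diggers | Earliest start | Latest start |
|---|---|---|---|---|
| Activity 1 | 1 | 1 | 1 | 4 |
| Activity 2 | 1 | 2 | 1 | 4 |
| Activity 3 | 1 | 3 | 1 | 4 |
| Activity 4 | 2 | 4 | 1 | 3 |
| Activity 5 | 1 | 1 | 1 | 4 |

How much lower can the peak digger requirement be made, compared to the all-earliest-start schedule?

7

Early-start peak: d1:11  d2:4  d3:0  d4:0 ⇒ 11.
Leveled (Activity 1@1, Activity 2@1, Activity 3@2, Activity 4@3, Activity 5@1): d1:4  d2:3  d3:4  d4:4 ⇒ 4.
Reduction 11 − 4 = 7.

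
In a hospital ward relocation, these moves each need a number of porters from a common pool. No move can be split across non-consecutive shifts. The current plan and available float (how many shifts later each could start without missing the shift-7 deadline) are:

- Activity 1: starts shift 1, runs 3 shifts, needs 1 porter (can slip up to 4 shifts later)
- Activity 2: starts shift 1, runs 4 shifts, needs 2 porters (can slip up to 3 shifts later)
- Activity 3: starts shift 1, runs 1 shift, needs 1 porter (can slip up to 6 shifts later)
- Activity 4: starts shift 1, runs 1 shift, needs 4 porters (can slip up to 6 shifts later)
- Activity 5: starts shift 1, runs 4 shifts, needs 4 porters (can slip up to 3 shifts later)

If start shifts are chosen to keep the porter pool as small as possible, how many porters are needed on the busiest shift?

6

Early-start (Activity 1@1, Activity 2@1, Activity 3@1, Activity 4@1, Activity 5@1) gives peak 12: s1:12  s2:7  s3:7  s4:6  s5:0  s6:0  s7:0.
Shift Activity 2→2, Activity 5→4.
Schedule Activity 1@1, Activity 2@2, Activity 3@1, Activity 4@1, Activity 5@4: s1:6  s2:3  s3:3  s4:6  s5:6  s6:4  s7:4 — peak 6.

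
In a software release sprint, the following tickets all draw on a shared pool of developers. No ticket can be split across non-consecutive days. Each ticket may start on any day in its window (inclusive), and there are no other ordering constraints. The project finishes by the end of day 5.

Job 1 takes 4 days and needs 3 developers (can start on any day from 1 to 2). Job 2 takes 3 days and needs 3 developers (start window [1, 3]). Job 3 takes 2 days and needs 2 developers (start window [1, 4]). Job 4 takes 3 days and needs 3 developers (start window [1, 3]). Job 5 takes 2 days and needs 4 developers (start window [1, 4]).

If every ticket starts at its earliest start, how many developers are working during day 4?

3

At early start, day 4 has: Job 1.
Demand: 3 = 3.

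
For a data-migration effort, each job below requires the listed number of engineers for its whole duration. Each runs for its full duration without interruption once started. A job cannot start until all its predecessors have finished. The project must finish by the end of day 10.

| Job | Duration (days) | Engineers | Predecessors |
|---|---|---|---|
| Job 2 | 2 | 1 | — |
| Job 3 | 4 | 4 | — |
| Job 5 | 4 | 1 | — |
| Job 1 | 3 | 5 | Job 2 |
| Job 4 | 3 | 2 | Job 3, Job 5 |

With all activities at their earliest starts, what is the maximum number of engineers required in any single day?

10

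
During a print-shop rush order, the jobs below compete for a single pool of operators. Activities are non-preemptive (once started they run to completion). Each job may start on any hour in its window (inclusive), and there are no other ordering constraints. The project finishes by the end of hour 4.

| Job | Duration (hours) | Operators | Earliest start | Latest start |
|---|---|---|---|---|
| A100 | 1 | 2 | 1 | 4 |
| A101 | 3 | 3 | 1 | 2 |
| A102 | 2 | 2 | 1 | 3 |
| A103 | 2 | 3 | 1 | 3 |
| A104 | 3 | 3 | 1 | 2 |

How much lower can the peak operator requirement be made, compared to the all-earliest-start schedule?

4

Early-start peak: h1:13  h2:11  h3:6  h4:0 ⇒ 13.
Leveled (A100@1, A101@1, A102@1, A103@3, A104@2): h1:7  h2:8  h3:9  h4:6 ⇒ 9.
Reduction 13 − 9 = 4.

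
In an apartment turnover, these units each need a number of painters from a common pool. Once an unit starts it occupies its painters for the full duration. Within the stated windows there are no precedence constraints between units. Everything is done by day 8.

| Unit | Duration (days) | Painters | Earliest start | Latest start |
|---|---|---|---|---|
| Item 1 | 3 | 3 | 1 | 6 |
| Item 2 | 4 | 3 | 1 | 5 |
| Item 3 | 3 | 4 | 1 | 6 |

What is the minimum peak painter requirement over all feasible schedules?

Early-start (Item 1@1, Item 2@1, Item 3@1) gives peak 10: d1:10  d2:10  d3:10  d4:3  d5:0  d6:0  d7:0  d8:0.
Shift Item 3→5.
Schedule Item 1@1, Item 2@1, Item 3@5: d1:6  d2:6  d3:6  d4:3  d5:4  d6:4  d7:4  d8:0 — peak 6.

6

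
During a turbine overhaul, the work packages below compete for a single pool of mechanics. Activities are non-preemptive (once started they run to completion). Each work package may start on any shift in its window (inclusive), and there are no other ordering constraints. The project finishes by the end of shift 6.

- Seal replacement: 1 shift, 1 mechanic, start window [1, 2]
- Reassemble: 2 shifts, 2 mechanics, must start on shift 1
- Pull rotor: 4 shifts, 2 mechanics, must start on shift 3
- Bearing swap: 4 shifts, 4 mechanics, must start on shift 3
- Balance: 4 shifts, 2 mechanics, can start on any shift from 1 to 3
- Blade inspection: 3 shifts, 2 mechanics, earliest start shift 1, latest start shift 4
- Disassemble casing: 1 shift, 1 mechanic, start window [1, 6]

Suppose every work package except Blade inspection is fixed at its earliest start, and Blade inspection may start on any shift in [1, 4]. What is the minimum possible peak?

Blade inspection@1: s1:8  s2:6  s3:10  s4:8  s5:6  s6:6 → peak 10
Blade inspection@2: s1:6  s2:6  s3:10  s4:10  s5:6  s6:6 → peak 10
Blade inspection@3: s1:6  s2:4  s3:10  s4:10  s5:8  s6:6 → peak 10
Blade inspection@4: s1:6  s2:4  s3:8  s4:10  s5:8  s6:8 → peak 10
Best is Blade inspection@1, peak 10.

10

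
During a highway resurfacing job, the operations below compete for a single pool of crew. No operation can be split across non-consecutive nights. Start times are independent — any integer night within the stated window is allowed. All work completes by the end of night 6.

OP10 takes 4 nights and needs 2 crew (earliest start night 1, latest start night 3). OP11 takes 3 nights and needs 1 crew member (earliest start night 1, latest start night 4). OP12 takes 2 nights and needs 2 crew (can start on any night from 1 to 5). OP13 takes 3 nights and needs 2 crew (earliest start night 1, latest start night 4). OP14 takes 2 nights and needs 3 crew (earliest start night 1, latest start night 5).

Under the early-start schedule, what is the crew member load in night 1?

At early start, night 1 has: OP10, OP11, OP12, OP13, OP14.
Demand: 2 + 1 + 2 + 2 + 3 = 10.

10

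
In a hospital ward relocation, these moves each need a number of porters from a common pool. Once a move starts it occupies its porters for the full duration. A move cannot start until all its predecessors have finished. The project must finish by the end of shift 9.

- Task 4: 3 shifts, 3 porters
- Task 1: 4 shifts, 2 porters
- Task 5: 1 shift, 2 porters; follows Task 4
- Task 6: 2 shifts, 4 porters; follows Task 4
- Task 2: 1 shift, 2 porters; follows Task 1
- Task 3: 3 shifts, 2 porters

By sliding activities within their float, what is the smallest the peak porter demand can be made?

5

Early-start (Task 4@1, Task 1@1, Task 5@4, Task 6@4, Task 2@5, Task 3@1) gives peak 8: s1:7  s2:7  s3:7  s4:8  s5:6  s6:0  s7:0  s8:0  s9:0.
Shift Task 6→5, Task 2→7, Task 3→7.
Schedule Task 4@1, Task 1@1, Task 5@4, Task 6@5, Task 2@7, Task 3@7: s1:5  s2:5  s3:5  s4:4  s5:4  s6:4  s7:4  s8:2  s9:2 — peak 5.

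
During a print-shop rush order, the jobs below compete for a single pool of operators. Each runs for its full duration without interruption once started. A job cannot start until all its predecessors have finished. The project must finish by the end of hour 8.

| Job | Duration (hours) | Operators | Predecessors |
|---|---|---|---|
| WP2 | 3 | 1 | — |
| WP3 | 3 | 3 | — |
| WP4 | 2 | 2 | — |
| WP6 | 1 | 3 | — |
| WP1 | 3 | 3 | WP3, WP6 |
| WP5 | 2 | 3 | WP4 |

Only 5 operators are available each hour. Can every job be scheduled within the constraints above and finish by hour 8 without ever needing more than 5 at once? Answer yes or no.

no

The minimum achievable peak is 6; 5 < 6, so no feasible schedule stays within the cap.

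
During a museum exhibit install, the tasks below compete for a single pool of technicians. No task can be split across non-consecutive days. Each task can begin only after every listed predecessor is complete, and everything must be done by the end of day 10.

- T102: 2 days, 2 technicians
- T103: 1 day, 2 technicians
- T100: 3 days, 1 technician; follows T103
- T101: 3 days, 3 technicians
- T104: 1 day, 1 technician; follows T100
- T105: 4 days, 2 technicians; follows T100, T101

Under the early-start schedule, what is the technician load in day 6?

At early start, day 6 has: T105.
Demand: 2 = 2.

2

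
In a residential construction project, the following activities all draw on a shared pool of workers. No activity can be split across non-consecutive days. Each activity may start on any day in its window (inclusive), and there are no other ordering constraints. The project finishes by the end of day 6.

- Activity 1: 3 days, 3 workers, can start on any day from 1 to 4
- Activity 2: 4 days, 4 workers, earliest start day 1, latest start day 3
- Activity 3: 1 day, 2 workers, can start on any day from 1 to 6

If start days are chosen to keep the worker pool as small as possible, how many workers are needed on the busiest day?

Early-start (Activity 1@1, Activity 2@1, Activity 3@1) gives peak 9: d1:9  d2:7  d3:7  d4:4  d5:0  d6:0.
Shift Activity 3→4.
Schedule Activity 1@1, Activity 2@1, Activity 3@4: d1:7  d2:7  d3:7  d4:6  d5:0  d6:0 — peak 7.

7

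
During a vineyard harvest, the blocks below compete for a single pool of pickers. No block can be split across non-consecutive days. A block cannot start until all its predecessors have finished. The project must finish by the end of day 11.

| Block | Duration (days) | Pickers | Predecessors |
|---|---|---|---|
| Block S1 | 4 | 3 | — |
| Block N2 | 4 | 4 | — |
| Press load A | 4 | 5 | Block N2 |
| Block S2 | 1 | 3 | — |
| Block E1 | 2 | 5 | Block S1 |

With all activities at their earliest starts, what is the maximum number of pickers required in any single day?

Early-start schedule: Block S1@1, Block N2@1, Press load A@5, Block S2@1, Block E1@5.
Load per day: day 1: 10, day 2: 7, day 3: 7, day 4: 7, day 5: 10, day 6: 10, day 7: 5, day 8: 5, day 9: 0, day 10: 0, day 11: 0.
Peak is 10.

10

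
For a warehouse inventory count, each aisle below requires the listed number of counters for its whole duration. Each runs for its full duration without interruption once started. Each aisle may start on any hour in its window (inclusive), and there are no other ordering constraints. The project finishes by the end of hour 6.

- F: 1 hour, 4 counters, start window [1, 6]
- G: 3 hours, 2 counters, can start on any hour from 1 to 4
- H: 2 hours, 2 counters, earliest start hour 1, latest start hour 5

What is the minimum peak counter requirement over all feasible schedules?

4

Early-start (F@1, G@1, H@1) gives peak 8: h1:8  h2:4  h3:2  h4:0  h5:0  h6:0.
Shift G→2, H→2.
Schedule F@1, G@2, H@2: h1:4  h2:4  h3:4  h4:2  h5:0  h6:0 — peak 4.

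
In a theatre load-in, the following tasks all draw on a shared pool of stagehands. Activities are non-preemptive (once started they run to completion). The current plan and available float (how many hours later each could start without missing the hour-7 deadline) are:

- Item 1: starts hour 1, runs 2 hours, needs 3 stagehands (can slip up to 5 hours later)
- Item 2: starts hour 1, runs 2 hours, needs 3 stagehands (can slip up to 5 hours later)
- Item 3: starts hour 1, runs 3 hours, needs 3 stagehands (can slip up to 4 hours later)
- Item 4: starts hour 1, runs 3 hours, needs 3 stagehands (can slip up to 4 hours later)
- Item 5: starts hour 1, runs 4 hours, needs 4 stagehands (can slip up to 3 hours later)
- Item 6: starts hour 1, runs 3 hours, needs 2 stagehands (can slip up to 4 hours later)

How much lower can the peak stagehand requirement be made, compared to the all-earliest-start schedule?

10

Early-start peak: h1:18  h2:18  h3:12  h4:4  h5:0  h6:0  h7:0 ⇒ 18.
Leveled (Item 1@1, Item 2@3, Item 3@1, Item 4@5, Item 5@4, Item 6@1): h1:8  h2:8  h3:8  h4:7  h5:7  h6:7  h7:7 ⇒ 8.
Reduction 18 − 8 = 10.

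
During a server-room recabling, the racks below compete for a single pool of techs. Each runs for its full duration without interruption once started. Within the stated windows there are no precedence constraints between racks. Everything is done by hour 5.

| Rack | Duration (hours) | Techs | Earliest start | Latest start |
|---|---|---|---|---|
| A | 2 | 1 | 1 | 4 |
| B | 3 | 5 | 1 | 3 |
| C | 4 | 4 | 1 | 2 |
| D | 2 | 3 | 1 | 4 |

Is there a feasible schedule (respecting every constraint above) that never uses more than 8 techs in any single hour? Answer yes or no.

The minimum achievable peak is 9; 8 < 9, so no feasible schedule stays within the cap.

no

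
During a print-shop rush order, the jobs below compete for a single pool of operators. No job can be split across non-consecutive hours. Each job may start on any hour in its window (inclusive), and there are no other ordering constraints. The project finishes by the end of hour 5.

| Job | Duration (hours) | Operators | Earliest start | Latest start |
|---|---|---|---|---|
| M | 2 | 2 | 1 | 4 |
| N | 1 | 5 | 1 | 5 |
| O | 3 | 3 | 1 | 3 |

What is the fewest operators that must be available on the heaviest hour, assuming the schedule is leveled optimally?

Early-start (M@1, N@1, O@1) gives peak 10: h1:10  h2:5  h3:3  h4:0  h5:0.
Shift N→4.
Schedule M@1, N@4, O@1: h1:5  h2:5  h3:3  h4:5  h5:0 — peak 5.

5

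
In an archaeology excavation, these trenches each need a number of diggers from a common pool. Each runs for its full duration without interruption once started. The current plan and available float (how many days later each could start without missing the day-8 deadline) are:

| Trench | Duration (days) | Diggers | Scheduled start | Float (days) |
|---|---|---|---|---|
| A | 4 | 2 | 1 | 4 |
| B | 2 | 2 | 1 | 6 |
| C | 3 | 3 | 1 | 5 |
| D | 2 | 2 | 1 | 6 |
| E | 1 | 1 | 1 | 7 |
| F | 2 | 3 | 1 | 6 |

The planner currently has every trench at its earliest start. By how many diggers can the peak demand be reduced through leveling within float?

8

Early-start peak: d1:13  d2:12  d3:5  d4:2  d5:0  d6:0  d7:0  d8:0 ⇒ 13.
Leveled (A@1, B@1, C@3, D@5, E@1, F@6): d1:5  d2:4  d3:5  d4:5  d5:5  d6:5  d7:3  d8:0 ⇒ 5.
Reduction 13 − 5 = 8.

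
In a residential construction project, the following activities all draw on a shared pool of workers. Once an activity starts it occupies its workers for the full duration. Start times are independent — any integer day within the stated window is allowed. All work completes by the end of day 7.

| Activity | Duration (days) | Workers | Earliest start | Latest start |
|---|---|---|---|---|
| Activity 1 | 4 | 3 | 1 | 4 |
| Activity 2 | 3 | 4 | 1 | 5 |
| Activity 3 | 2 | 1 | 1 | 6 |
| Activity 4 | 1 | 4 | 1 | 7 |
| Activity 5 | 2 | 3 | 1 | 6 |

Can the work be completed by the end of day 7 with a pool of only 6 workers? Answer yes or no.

no

The minimum achievable peak is 7; 6 < 7, so no feasible schedule stays within the cap.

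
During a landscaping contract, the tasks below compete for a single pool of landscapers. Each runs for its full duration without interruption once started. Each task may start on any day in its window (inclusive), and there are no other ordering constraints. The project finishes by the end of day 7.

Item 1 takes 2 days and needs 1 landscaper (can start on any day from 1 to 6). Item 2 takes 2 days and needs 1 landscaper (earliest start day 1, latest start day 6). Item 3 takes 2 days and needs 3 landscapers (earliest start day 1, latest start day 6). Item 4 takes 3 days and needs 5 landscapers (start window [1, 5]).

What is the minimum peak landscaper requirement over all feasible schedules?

Early-start (Item 1@1, Item 2@1, Item 3@1, Item 4@1) gives peak 10: d1:10  d2:10  d3:5  d4:0  d5:0  d6:0  d7:0.
Shift Item 4→3.
Schedule Item 1@1, Item 2@1, Item 3@1, Item 4@3: d1:5  d2:5  d3:5  d4:5  d5:5  d6:0  d7:0 — peak 5.

5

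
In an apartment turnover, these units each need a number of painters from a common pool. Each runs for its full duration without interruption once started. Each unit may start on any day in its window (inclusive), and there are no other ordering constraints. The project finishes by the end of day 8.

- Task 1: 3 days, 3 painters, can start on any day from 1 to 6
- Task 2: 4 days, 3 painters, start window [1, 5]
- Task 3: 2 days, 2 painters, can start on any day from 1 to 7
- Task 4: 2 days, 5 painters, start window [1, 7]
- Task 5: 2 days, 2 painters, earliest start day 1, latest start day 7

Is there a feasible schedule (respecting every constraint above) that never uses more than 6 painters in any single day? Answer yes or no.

yes

Schedule Task 1@1, Task 2@1, Task 3@4, Task 4@7, Task 5@5: d1:6  d2:6  d3:6  d4:5  d5:4  d6:2  d7:5  d8:5 — peak 6 ≤ 6.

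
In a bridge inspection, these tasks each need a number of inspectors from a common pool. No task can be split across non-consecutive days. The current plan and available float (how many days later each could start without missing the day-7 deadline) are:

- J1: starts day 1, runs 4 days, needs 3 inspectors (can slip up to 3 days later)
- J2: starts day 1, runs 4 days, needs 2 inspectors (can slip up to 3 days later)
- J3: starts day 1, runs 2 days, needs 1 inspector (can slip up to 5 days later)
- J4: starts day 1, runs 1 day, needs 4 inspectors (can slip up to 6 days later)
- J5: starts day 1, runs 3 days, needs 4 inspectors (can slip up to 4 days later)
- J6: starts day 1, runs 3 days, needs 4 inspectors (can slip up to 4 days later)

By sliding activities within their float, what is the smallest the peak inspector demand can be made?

9

Early-start (J1@1, J2@1, J3@1, J4@1, J5@1, J6@1) gives peak 18: d1:18  d2:14  d3:13  d4:5  d5:0  d6:0  d7:0.
Shift J4→3, J5→4, J6→5.
Schedule J1@1, J2@1, J3@1, J4@3, J5@4, J6@5: d1:6  d2:6  d3:9  d4:9  d5:8  d6:8  d7:4 — peak 9.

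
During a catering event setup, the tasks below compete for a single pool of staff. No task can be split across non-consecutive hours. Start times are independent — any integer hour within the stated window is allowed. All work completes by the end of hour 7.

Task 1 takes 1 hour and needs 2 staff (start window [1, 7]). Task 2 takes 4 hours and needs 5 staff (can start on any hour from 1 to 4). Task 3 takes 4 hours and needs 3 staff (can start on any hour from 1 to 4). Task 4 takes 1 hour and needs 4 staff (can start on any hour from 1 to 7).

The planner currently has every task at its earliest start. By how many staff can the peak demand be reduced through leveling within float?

6

Early-start peak: h1:14  h2:8  h3:8  h4:8  h5:0  h6:0  h7:0 ⇒ 14.
Leveled (Task 1@1, Task 2@1, Task 3@2, Task 4@5): h1:7  h2:8  h3:8  h4:8  h5:7  h6:0  h7:0 ⇒ 8.
Reduction 14 − 8 = 6.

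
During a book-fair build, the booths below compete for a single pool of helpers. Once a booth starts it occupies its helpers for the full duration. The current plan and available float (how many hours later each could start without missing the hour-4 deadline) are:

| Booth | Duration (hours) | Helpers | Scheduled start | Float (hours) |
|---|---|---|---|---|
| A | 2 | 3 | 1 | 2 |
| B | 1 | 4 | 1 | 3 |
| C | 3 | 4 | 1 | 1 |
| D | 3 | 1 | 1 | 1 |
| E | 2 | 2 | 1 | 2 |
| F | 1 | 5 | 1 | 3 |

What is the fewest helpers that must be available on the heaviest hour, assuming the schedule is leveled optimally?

Early-start (A@1, B@1, C@1, D@1, E@1, F@1) gives peak 19: h1:19  h2:10  h3:5  h4:0.
Shift C→2, F→3.
Schedule A@1, B@1, C@2, D@1, E@1, F@3: h1:10  h2:10  h3:10  h4:4 — peak 10.

10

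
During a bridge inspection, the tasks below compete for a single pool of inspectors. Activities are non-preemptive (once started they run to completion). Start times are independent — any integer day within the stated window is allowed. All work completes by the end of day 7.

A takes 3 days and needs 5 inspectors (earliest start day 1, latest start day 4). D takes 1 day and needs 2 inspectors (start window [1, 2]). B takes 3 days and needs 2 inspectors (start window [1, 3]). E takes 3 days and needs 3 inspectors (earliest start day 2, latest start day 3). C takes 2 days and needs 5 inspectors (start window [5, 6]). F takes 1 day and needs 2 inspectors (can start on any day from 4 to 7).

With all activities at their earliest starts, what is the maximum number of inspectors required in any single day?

10

Early-start schedule: A@1, D@1, B@1, E@2, C@5, F@4.
Load per day: day 1: 9, day 2: 10, day 3: 10, day 4: 5, day 5: 5, day 6: 5, day 7: 0.
Peak is 10.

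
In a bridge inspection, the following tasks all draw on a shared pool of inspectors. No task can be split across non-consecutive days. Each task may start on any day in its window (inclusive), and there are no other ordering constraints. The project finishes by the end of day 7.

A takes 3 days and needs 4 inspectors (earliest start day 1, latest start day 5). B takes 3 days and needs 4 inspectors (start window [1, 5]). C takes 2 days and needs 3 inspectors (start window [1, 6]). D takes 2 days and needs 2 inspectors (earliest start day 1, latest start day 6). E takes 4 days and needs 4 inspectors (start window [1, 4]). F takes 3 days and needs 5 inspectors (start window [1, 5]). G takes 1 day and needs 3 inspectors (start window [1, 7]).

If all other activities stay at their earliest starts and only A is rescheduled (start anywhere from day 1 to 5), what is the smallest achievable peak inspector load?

A@1: d1:25  d2:22  d3:17  d4:4  d5:0  d6:0  d7:0 → peak 25
A@2: d1:21  d2:22  d3:17  d4:8  d5:0  d6:0  d7:0 → peak 22
A@3: d1:21  d2:18  d3:17  d4:8  d5:4  d6:0  d7:0 → peak 21
A@4: d1:21  d2:18  d3:13  d4:8  d5:4  d6:4  d7:0 → peak 21
A@5: d1:21  d2:18  d3:13  d4:4  d5:4  d6:4  d7:4 → peak 21
Best is A@3, peak 21.

21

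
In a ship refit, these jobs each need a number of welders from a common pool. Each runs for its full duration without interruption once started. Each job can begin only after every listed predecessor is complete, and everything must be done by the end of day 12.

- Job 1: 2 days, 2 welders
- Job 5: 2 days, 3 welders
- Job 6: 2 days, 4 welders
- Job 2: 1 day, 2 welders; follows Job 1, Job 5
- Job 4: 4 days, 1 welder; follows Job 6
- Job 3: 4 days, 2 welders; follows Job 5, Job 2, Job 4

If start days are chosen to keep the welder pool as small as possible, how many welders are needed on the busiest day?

4

Early-start (Job 1@1, Job 5@1, Job 6@1, Job 2@3, Job 4@3, Job 3@7) gives peak 9: d1:9  d2:9  d3:3  d4:1  d5:1  d6:1  d7:2  d8:2  d9:2  d10:2  d11:0  d12:0.
Shift Job 5→5, Job 6→3, Job 2→7, Job 4→5, Job 3→9.
Schedule Job 1@1, Job 5@5, Job 6@3, Job 2@7, Job 4@5, Job 3@9: d1:2  d2:2  d3:4  d4:4  d5:4  d6:4  d7:3  d8:1  d9:2  d10:2  d11:2  d12:2 — peak 4.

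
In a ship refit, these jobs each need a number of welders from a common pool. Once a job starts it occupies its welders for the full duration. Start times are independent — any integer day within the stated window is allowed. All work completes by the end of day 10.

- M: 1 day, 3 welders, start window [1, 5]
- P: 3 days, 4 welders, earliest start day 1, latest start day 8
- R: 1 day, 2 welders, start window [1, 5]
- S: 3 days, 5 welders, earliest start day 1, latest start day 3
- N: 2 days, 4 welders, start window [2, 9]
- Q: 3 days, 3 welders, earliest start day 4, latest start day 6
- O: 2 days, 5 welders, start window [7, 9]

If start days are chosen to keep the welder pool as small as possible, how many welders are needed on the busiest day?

7

Early-start (M@1, P@1, R@1, S@1, N@2, Q@4, O@7) gives peak 14: d1:14  d2:13  d3:13  d4:3  d5:3  d6:3  d7:5  d8:5  d9:0  d10:0.
Shift M→4, P→4, N→7, Q→5, O→9.
Schedule M@4, P@4, R@1, S@1, N@7, Q@5, O@9: d1:7  d2:5  d3:5  d4:7  d5:7  d6:7  d7:7  d8:4  d9:5  d10:5 — peak 7.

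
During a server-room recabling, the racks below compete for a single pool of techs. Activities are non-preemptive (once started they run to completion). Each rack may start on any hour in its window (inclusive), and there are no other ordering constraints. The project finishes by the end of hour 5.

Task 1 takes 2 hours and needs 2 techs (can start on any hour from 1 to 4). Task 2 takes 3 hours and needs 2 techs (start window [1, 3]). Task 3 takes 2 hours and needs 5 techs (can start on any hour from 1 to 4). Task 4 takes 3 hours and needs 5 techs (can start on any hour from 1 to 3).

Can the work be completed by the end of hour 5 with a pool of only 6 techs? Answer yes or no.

Total tech-hours = 35; over 5 hours the average is 35/5 > 6, so some hour must exceed 6.

no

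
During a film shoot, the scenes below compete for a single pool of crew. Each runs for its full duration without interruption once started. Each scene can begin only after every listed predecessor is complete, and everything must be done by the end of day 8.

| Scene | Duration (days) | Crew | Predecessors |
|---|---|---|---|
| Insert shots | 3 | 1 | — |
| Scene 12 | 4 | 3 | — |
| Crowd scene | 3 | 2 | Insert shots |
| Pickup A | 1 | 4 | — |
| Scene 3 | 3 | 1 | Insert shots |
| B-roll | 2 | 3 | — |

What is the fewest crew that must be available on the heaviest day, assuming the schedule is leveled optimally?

Early-start (Insert shots@1, Scene 12@1, Crowd scene@4, Pickup A@1, Scene 3@4, B-roll@1) gives peak 11: d1:11  d2:7  d3:4  d4:6  d5:3  d6:3  d7:0  d8:0.
Shift Crowd scene→6, Pickup A→5, B-roll→7.
Schedule Insert shots@1, Scene 12@1, Crowd scene@6, Pickup A@5, Scene 3@4, B-roll@7: d1:4  d2:4  d3:4  d4:4  d5:5  d6:3  d7:5  d8:5 — peak 5.
Total crew member-days = 34 over 8 days ⇒ peak ≥ ⌈34/8⌉ = 5, so 5 is optimal.

5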